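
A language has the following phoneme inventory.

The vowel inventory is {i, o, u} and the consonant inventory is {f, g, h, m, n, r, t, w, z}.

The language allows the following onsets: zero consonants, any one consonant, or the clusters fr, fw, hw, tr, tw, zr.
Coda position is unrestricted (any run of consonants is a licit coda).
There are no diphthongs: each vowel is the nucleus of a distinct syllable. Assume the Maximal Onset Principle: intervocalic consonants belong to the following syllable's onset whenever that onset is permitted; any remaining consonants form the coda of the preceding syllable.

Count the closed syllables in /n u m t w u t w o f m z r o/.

2

The vowels are u, u, o, o — 4 nuclei, so 4 syllables.
/u…u/ gap (V1→V2): /mtw/ — longest licit onset from the right is /tw/, leaving /m/ as coda.
/u…o/ gap (V2→V3): cluster /tw/ — /tw/ is itself a permitted onset, so the whole cluster goes right; preceding coda = ∅.
/o…o/ gap (V3→V4): /fmzr/ — longest licit onset from the right is /zr/, leaving /fm/ as coda.
Result: num.twu.twofm.zro.
Classifying each syllable: /num/ (closed), /twu/ (open), /twofm/ (closed), /zro/ (open).
Closed syllables: 2.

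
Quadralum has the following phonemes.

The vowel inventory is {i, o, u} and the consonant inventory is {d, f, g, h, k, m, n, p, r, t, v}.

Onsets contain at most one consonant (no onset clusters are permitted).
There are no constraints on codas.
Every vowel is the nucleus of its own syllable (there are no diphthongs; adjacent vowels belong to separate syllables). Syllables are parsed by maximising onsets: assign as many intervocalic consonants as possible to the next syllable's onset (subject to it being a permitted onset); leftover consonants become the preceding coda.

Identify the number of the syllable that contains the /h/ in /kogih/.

Vowels present: o, i; each is a nucleus, giving 2 syllables.
/o…i/ gap (V1→V2): just /g/ — single C goes to the following onset.
Putting it together: ko.gih.
The /h/ is in the coda of syllable 2 (/gih/).

2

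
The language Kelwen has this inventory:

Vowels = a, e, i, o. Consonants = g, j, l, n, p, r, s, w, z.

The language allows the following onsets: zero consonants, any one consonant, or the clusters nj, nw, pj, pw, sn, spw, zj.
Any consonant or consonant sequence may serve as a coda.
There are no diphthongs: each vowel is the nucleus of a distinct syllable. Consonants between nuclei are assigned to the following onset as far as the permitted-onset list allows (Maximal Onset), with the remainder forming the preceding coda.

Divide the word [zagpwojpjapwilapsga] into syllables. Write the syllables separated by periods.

zag.pwoj.pja.pwi.laps.ga

Nuclei (vowels): a, o, a, i, a, a → 6 syllables.
/a…o/ gap (V1→V2): /gpw/ splits as /g/ + /pw/ (/pw/ is the longest suffix that is a licit onset).
/o…a/ gap (V2→V3): /jpj/ — longest licit onset from the right is /pj/, leaving /j/ as coda.
/a…i/ gap (V3→V4): cluster /pw/ — /pw/ is itself a permitted onset, so the whole cluster goes right; preceding coda = ∅.
/i…a/ gap (V4→V5): /l/ → onset of the next syllable (single consonants are always licit onsets).
/a…a/ gap (V5→V6): /psg/ splits as /ps/ + /g/ (/g/ is the longest suffix that is a licit onset).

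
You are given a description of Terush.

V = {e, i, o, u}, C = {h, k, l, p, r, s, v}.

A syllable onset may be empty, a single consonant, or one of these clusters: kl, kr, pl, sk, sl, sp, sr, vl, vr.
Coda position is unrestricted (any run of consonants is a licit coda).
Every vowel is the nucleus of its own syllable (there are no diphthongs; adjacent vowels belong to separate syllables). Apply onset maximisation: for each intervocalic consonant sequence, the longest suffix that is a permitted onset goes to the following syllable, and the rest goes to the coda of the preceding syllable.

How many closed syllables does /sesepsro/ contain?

1

Vowels present: e, e, o; each is a nucleus, giving 3 syllables.
Between /e/ (V1) and /e/ (V2): /s/ is a single consonant, so it becomes the next onset.
Between /e/ (V2) and /o/ (V3): /psr/ splits as /p/ + /sr/ (/sr/ is the longest suffix that is a licit onset).
Result: se.sep.sro.
Classifying each syllable: /se/ (open), /sep/ (closed), /sro/ (open).
Closed syllables: 1.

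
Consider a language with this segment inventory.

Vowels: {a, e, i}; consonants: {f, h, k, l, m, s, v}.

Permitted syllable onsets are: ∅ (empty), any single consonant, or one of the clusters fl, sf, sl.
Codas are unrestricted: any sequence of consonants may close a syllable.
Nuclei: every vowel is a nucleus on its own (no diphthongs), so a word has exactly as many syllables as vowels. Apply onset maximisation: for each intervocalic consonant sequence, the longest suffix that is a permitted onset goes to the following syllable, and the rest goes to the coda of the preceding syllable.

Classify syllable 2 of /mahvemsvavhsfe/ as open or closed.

closed

The vowels are a, e, a, e — 4 nuclei, so 4 syllables.
Between /a/ (V1) and /e/ (V2): /hv/ splits as /h/ + /v/ (/v/ is the longest suffix that is a licit onset).
Between /e/ (V2) and /a/ (V3): /msv/ splits as /ms/ + /v/ (/v/ is the longest suffix that is a licit onset).
Between /a/ (V3) and /e/ (V4): /vhsf/; trying suffixes from longest down, /sf/ is the first permitted one, so coda /vh/ | onset /sf/.
Putting it together: mah.vems.vavh.sfe.
Syllable 2 is /vems/ with coda /ms/, so it is closed.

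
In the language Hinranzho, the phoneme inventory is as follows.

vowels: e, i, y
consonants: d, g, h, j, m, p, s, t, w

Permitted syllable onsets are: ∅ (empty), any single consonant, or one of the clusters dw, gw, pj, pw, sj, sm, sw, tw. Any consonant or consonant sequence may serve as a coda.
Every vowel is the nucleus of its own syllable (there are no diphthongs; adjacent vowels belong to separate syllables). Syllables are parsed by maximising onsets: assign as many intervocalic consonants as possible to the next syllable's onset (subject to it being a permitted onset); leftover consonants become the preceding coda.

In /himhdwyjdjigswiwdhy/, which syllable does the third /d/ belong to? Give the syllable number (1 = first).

Vowels present: i, y, i, i, y; each is a nucleus, giving 5 syllables.
σ1/σ2 boundary: cluster /mhdw/ — the longest permitted-onset suffix is /dw/; onset = /dw/, preceding coda = /mh/.
σ2/σ3 boundary: /jdj/ splits as /jd/ + /j/ (/j/ is the longest suffix that is a licit onset).
σ3/σ4 boundary: /gsw/ splits as /g/ + /sw/ (/sw/ is the longest suffix that is a licit onset).
σ4/σ5 boundary: /wdh/ — longest licit onset from the right is /h/, leaving /wd/ as coda.
So the parse is himh.dwyjd.jig.swiwd.hy.
The third /d/ is in the coda of syllable 4 (/swiwd/).

4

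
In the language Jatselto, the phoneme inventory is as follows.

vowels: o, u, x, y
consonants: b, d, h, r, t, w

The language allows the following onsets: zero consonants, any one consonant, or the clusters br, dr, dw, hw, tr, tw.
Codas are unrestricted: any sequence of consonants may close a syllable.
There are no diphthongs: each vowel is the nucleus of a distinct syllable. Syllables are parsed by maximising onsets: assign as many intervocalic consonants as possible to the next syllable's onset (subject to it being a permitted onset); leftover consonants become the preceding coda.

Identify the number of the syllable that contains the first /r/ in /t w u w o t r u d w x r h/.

3

Vowels present: u, o, u, x; each is a nucleus, giving 4 syllables.
Between /u/ (V1) and /o/ (V2): just /w/ — single C goes to the following onset.
Between /o/ (V2) and /u/ (V3): cluster /tr/ — /tr/ is itself a permitted onset, so the whole cluster goes right; preceding coda = ∅.
Between /u/ (V3) and /x/ (V4): /dw/ — entire cluster is a permitted onset → onset /dw/, coda ∅.
Syllabification: twu.wo.tru.dwxrh.
The first /r/ is in the onset of syllable 3 (/tru/).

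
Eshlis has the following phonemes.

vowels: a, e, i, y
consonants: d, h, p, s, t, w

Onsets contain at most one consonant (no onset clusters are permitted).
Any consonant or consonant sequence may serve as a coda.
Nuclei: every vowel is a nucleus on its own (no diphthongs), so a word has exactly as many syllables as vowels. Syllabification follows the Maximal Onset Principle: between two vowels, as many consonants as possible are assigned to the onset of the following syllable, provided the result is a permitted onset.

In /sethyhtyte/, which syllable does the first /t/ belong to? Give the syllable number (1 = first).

Vowels present: e, y, y, e; each is a nucleus, giving 4 syllables.
σ1/σ2 boundary: /th/; trying suffixes from longest down, /h/ is the first permitted one, so coda /t/ | onset /h/.
σ2/σ3 boundary: cluster /ht/ — the longest permitted-onset suffix is /t/; onset = /t/, preceding coda = /h/.
σ3/σ4 boundary: just /t/ — single C goes to the following onset.
So the parse is set.hyh.ty.te.
The first /t/ is in the coda of syllable 1 (/set/).

1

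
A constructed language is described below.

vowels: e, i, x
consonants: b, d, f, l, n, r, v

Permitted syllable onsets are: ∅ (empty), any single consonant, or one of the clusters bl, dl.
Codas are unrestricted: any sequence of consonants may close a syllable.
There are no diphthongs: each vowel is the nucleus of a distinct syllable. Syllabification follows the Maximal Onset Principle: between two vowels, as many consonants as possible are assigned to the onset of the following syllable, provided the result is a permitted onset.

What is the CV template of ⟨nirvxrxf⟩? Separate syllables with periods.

CVC.CV.CVC

Nuclei (vowels): i, x, x → 3 syllables.
σ1/σ2 boundary: cluster /rv/ — the longest permitted-onset suffix is /v/; onset = /v/, preceding coda = /r/.
σ2/σ3 boundary: just /r/ — single C goes to the following onset.
So the parse is nir.vx.rxf.
Mapping each syllable to C/V: /nir/ → CVC, /vx/ → CV, /rxf/ → CVC.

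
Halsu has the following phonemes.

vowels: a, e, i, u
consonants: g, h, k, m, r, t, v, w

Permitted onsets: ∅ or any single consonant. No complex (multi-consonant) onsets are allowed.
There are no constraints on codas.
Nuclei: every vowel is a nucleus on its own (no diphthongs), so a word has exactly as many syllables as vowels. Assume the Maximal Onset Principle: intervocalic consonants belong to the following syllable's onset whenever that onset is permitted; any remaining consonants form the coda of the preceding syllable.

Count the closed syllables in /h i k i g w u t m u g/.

3

Vowels present: i, i, u, u; each is a nucleus, giving 4 syllables.
σ1/σ2 boundary: /k/ is a single consonant, so it becomes the next onset.
σ2/σ3 boundary: cluster /gw/ — the longest permitted-onset suffix is /w/; onset = /w/, preceding coda = /g/.
σ3/σ4 boundary: cluster /tm/ — the longest permitted-onset suffix is /m/; onset = /m/, preceding coda = /t/.
So the parse is hi.kig.wut.mug.
Classifying each syllable: /hi/ (open), /kig/ (closed), /wut/ (closed), /mug/ (closed).
Closed syllables: 3.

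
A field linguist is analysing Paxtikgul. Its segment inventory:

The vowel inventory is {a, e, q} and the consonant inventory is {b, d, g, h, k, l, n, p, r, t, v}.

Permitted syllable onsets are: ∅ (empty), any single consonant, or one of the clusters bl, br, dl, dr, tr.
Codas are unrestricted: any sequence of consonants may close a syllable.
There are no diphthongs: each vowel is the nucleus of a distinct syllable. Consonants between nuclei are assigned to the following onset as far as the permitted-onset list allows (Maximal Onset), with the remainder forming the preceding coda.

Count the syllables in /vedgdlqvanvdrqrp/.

Nuclei (vowels): e, q, a, q → 4 syllables.

4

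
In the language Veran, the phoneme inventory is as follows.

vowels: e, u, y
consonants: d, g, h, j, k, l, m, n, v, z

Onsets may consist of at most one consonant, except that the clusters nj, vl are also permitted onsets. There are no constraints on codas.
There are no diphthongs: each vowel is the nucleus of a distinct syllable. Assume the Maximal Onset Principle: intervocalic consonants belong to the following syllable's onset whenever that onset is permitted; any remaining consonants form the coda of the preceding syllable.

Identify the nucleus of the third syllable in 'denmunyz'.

Vowels present: e, u, y; each is a nucleus, giving 3 syllables.
The third nucleus (vowel 3 from the left) is /y/.

y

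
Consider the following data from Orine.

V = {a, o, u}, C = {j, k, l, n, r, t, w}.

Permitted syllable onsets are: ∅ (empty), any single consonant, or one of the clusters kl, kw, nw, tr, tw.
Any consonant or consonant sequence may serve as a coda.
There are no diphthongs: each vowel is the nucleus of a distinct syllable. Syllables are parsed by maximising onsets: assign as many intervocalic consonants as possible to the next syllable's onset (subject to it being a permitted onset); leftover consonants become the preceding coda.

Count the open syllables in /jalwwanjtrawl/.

Nuclei (vowels): a, a, a → 3 syllables.
/a…a/ gap (V1→V2): /lww/; trying suffixes from longest down, /w/ is the first permitted one, so coda /lw/ | onset /w/.
/a…a/ gap (V2→V3): /njtr/ splits as /nj/ + /tr/ (/tr/ is the longest suffix that is a licit onset).
So the parse is jalw.wanj.trawl.
Classifying each syllable: /jalw/ (closed), /wanj/ (closed), /trawl/ (closed).
Open syllables: 0.

0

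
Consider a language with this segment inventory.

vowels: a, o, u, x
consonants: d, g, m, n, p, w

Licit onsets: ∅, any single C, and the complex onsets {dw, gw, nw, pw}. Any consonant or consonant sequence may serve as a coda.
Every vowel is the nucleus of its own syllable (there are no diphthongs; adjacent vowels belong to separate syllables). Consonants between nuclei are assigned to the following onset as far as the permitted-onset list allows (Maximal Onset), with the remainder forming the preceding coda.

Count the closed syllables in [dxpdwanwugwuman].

2

Nuclei (vowels): x, a, u, u, a → 5 syllables.
V1 /x/ – V2 /a/: /pdw/ — longest licit onset from the right is /dw/, leaving /p/ as coda.
V2 /a/ – V3 /u/: /nw/ — entire cluster is a permitted onset → onset /nw/, coda ∅.
V3 /u/ – V4 /u/: /gw/ is a licit onset in full, so it all attaches to the next syllable.
V4 /u/ – V5 /a/: /m/ → onset of the next syllable (single consonants are always licit onsets).
Syllabification: dxp.dwa.nwu.gwu.man.
Classifying each syllable: /dxp/ (closed), /dwa/ (open), /nwu/ (open), /gwu/ (open), /man/ (closed).
Closed syllables: 2.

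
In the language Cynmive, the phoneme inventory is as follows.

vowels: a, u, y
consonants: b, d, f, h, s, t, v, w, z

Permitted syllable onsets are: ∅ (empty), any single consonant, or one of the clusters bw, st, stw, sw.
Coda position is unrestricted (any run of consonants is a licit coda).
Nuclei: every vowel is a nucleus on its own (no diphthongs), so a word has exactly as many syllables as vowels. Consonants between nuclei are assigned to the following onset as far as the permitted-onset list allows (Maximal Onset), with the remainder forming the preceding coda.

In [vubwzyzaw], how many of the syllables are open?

Nuclei (vowels): u, y, a → 3 syllables.
σ1/σ2 boundary: /bwz/ splits as /bw/ + /z/ (/z/ is the longest suffix that is a licit onset).
σ2/σ3 boundary: just /z/ — single C goes to the following onset.
Syllabification: vubw.zy.zaw.
Classifying each syllable: /vubw/ (closed), /zy/ (open), /zaw/ (closed).
Open syllables: 1.

1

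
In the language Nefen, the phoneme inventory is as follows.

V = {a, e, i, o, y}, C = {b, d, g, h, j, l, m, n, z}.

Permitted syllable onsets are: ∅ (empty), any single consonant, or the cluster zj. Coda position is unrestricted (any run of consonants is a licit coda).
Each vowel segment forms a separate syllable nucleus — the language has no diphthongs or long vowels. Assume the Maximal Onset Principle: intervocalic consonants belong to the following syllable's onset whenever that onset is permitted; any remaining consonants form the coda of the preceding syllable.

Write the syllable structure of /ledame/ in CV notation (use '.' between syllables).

Vowels present: e, a, e; each is a nucleus, giving 3 syllables.
/e…a/ gap (V1→V2): /d/ is a single consonant, so it becomes the next onset.
/a…e/ gap (V2→V3): /m/ → onset of the next syllable (single consonants are always licit onsets).
Syllabification: le.da.me.
Mapping each syllable to C/V: /le/ → CV, /da/ → CV, /me/ → CV.

CV.CV.CV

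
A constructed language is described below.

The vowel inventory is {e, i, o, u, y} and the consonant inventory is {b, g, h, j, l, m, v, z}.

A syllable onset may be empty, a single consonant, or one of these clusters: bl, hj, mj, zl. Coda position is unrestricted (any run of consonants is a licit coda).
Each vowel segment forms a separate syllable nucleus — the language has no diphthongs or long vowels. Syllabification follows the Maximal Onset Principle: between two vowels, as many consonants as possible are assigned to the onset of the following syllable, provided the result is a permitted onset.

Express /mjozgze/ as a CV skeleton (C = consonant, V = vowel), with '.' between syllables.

CCVCC.CV

Nuclei (vowels): o, e → 2 syllables.
σ1/σ2 boundary: cluster /zgz/ — the longest permitted-onset suffix is /z/; onset = /z/, preceding coda = /zg/.
Result: mjozg.ze.
Mapping each syllable to C/V: /mjozg/ → CCVCC, /ze/ → CV.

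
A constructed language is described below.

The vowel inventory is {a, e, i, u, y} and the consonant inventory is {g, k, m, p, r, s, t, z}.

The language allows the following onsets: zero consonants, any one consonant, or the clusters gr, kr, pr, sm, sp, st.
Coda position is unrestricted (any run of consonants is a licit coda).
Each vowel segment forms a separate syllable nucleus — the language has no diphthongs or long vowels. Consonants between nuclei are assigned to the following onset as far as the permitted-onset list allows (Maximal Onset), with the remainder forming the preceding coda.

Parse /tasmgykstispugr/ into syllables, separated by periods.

tasm.gyk.sti.spugr

The vowels are a, y, i, u — 4 nuclei, so 4 syllables.
V1 /a/ – V2 /y/: cluster /smg/ — the longest permitted-onset suffix is /g/; onset = /g/, preceding coda = /sm/.
V2 /y/ – V3 /i/: /kst/ — longest licit onset from the right is /st/, leaving /k/ as coda.
V3 /i/ – V4 /u/: cluster /sp/ — /sp/ is itself a permitted onset, so the whole cluster goes right; preceding coda = ∅.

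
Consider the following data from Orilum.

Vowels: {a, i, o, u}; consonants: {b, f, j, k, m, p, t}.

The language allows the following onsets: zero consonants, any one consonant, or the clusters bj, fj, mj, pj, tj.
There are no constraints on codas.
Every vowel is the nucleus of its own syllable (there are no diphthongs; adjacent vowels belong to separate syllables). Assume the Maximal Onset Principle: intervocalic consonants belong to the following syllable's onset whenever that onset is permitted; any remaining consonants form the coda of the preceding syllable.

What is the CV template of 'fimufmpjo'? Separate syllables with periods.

Vowels present: i, u, o; each is a nucleus, giving 3 syllables.
V1 /i/ – V2 /u/: /m/ → onset of the next syllable (single consonants are always licit onsets).
V2 /u/ – V3 /o/: cluster /fmpj/ — the longest permitted-onset suffix is /pj/; onset = /pj/, preceding coda = /fm/.
Result: fi.mufm.pjo.
Mapping each syllable to C/V: /fi/ → CV, /mufm/ → CVCC, /pjo/ → CCV.

CV.CVCC.CCV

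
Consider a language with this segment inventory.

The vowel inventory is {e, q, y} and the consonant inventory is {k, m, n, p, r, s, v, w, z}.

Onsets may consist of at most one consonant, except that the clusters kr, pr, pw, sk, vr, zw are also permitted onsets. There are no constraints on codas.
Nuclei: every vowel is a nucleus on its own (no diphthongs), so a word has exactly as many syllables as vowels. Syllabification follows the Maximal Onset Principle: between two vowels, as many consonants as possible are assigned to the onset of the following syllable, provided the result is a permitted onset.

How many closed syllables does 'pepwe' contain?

0

Nuclei (vowels): e, e → 2 syllables.
V1 /e/ – V2 /e/: /pw/ — entire cluster is a permitted onset → onset /pw/, coda ∅.
Putting it together: pe.pwe.
Classifying each syllable: /pe/ (open), /pwe/ (open).
Closed syllables: 0.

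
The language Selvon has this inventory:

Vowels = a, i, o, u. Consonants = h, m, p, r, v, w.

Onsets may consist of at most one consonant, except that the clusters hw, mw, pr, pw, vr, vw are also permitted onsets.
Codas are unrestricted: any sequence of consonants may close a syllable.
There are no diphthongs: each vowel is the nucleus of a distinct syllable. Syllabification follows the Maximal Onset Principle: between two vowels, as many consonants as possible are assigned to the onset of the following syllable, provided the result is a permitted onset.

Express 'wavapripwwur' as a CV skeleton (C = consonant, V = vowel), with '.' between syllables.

Nuclei (vowels): a, a, i, u → 4 syllables.
Between /a/ (V1) and /a/ (V2): /v/ is a single consonant, so it becomes the next onset.
Between /a/ (V2) and /i/ (V3): /pr/ is a licit onset in full, so it all attaches to the next syllable.
Between /i/ (V3) and /u/ (V4): /pww/ — longest licit onset from the right is /w/, leaving /pw/ as coda.
Putting it together: wa.va.pripw.wur.
Mapping each syllable to C/V: /wa/ → CV, /va/ → CV, /pripw/ → CCVCC, /wur/ → CVC.

CV.CV.CCVCC.CVC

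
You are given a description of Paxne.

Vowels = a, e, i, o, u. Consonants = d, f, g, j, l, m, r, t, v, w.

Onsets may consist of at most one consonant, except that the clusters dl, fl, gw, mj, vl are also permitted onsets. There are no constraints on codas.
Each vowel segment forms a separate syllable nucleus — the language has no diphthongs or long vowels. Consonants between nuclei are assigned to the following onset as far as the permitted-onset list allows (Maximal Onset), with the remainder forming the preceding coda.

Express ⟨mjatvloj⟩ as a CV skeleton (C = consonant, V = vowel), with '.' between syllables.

Nuclei (vowels): a, o → 2 syllables.
Between /a/ (V1) and /o/ (V2): /tvl/; trying suffixes from longest down, /vl/ is the first permitted one, so coda /t/ | onset /vl/.
Syllabification: mjat.vloj.
Mapping each syllable to C/V: /mjat/ → CCVC, /vloj/ → CCVC.

CCVC.CCVC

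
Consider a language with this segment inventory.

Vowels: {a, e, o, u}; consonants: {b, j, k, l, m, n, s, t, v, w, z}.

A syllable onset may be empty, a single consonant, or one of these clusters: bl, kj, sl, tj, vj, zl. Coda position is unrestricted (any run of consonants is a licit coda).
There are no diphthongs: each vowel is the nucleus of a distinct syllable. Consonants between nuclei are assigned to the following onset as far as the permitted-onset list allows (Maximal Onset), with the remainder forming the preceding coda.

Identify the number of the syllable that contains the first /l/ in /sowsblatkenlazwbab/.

Vowels present: o, a, e, a, a; each is a nucleus, giving 5 syllables.
/o…a/ gap (V1→V2): /wsbl/; trying suffixes from longest down, /bl/ is the first permitted one, so coda /ws/ | onset /bl/.
/a…e/ gap (V2→V3): /tk/ — longest licit onset from the right is /k/, leaving /t/ as coda.
/e…a/ gap (V3→V4): /nl/; trying suffixes from longest down, /l/ is the first permitted one, so coda /n/ | onset /l/.
/a…a/ gap (V4→V5): /zwb/ — longest licit onset from the right is /b/, leaving /zw/ as coda.
Syllabification: sows.blat.ken.lazw.bab.
The first /l/ is in the onset of syllable 2 (/blat/).

2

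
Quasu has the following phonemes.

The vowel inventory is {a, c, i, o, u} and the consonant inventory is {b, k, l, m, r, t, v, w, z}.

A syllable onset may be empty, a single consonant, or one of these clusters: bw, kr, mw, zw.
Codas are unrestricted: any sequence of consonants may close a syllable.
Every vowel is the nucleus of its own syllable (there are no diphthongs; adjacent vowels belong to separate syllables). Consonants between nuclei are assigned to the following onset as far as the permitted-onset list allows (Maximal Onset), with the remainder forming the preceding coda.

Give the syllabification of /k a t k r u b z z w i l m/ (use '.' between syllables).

kat.krubz.zwilm

Nuclei (vowels): a, u, i → 3 syllables.
V1 /a/ – V2 /u/: /tkr/ — longest licit onset from the right is /kr/, leaving /t/ as coda.
V2 /u/ – V3 /i/: /bzzw/ — longest licit onset from the right is /zw/, leaving /bz/ as coda.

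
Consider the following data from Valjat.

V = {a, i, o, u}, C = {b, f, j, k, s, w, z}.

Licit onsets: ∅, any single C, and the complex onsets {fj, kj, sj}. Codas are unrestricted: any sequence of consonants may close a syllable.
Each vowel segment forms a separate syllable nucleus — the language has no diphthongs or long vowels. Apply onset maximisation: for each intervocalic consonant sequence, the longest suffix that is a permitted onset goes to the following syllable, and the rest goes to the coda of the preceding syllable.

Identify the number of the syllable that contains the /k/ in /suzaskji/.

Nuclei (vowels): u, a, i → 3 syllables.
Between /u/ (V1) and /a/ (V2): just /z/ — single C goes to the following onset.
Between /a/ (V2) and /i/ (V3): /skj/ — longest licit onset from the right is /kj/, leaving /s/ as coda.
Syllabification: su.zas.kji.
The /k/ is in the onset of syllable 3 (/kji/).

3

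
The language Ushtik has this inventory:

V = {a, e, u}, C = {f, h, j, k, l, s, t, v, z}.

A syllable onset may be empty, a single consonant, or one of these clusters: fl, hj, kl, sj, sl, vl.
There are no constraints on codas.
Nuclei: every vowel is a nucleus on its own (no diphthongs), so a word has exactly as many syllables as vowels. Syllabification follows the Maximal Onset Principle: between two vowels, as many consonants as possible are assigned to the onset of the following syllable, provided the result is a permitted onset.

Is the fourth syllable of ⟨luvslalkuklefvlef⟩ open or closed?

closed

Nuclei (vowels): u, a, u, e, e → 5 syllables.
/u…a/ gap (V1→V2): cluster /vsl/ — the longest permitted-onset suffix is /sl/; onset = /sl/, preceding coda = /v/.
/a…u/ gap (V2→V3): cluster /lk/ — the longest permitted-onset suffix is /k/; onset = /k/, preceding coda = /l/.
/u…e/ gap (V3→V4): /kl/ is a licit onset in full, so it all attaches to the next syllable.
/e…e/ gap (V4→V5): /fvl/ — longest licit onset from the right is /vl/, leaving /f/ as coda.
Result: luv.slal.ku.klef.vlef.
Syllable 4 is /klef/ with coda /f/, so it is closed.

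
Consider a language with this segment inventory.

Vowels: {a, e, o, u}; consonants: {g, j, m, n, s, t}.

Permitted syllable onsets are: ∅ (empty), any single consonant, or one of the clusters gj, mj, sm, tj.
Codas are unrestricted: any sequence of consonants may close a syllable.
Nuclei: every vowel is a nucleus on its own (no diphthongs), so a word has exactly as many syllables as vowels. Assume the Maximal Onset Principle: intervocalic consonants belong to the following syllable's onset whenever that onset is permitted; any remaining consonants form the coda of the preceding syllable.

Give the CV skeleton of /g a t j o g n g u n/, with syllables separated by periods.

CV.CCVCC.CVC

The vowels are a, o, u — 3 nuclei, so 3 syllables.
/a…o/ gap (V1→V2): /tj/ — entire cluster is a permitted onset → onset /tj/, coda ∅.
/o…u/ gap (V2→V3): /gng/ splits as /gn/ + /g/ (/g/ is the longest suffix that is a licit onset).
Syllabification: ga.tjogn.gun.
Mapping each syllable to C/V: /ga/ → CV, /tjogn/ → CCVCC, /gun/ → CVC.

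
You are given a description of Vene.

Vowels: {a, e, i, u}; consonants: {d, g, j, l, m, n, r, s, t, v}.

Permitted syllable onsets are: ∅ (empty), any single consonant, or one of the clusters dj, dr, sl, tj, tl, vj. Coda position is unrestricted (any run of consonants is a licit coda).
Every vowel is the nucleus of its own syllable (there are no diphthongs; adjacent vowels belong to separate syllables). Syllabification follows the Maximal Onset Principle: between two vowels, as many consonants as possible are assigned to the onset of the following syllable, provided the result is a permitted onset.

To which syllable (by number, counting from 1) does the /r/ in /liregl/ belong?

2

The vowels are i, e — 2 nuclei, so 2 syllables.
V1 /i/ – V2 /e/: /r/ is a single consonant, so it becomes the next onset.
Putting it together: li.regl.
The /r/ is in the onset of syllable 2 (/regl/).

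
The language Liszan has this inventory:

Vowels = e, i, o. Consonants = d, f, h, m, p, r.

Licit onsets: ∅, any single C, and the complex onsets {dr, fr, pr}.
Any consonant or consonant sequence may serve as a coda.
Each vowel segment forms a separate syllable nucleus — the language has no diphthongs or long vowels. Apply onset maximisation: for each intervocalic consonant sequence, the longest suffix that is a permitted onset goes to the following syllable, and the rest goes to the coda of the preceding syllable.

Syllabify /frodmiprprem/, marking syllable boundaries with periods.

The vowels are o, i, e — 3 nuclei, so 3 syllables.
/o…i/ gap (V1→V2): cluster /dm/ — the longest permitted-onset suffix is /m/; onset = /m/, preceding coda = /d/.
/i…e/ gap (V2→V3): /prpr/ splits as /pr/ + /pr/ (/pr/ is the longest suffix that is a licit onset).

frod.mipr.prem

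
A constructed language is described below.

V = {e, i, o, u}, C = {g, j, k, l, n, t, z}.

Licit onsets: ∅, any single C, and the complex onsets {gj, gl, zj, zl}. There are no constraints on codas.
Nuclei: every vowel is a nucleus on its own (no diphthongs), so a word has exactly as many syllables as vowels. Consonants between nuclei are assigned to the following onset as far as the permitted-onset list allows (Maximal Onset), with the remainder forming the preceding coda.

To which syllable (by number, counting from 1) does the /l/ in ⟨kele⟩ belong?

Nuclei (vowels): e, e → 2 syllables.
Between /e/ (V1) and /e/ (V2): /l/ is a single consonant, so it becomes the next onset.
Putting it together: ke.le.
The /l/ is in the onset of syllable 2 (/le/).

2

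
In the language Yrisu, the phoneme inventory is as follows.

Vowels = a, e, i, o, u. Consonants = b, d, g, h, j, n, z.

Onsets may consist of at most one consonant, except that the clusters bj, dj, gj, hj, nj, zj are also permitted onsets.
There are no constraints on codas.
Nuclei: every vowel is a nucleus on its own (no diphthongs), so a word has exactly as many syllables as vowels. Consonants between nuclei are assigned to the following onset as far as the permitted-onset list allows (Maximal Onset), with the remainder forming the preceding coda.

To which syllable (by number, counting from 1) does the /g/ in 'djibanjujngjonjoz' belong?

Nuclei (vowels): i, a, u, o, o → 5 syllables.
/i…a/ gap (V1→V2): just /b/ — single C goes to the following onset.
/a…u/ gap (V2→V3): /nj/ is a licit onset in full, so it all attaches to the next syllable.
/u…o/ gap (V3→V4): /jngj/; trying suffixes from longest down, /gj/ is the first permitted one, so coda /jn/ | onset /gj/.
/o…o/ gap (V4→V5): /nj/ is a licit onset in full, so it all attaches to the next syllable.
Putting it together: dji.ba.njujn.gjo.njoz.
The /g/ is in the onset of syllable 4 (/gjo/).

4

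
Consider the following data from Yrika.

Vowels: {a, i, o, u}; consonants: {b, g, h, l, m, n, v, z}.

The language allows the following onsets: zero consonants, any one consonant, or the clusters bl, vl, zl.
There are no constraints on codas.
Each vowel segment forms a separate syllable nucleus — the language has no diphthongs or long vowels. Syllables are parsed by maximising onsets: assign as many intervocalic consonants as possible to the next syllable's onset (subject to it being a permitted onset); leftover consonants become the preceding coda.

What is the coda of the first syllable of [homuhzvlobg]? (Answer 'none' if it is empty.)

none

The vowels are o, u, o — 3 nuclei, so 3 syllables.
/o…u/ gap (V1→V2): /m/ is a single consonant, so it becomes the next onset.
/u…o/ gap (V2→V3): /hzvl/ splits as /hz/ + /vl/ (/vl/ is the longest suffix that is a licit onset).
Result: ho.muhz.vlobg.
Syllable 1 is /ho/: onset /h/, nucleus /o/, coda ∅.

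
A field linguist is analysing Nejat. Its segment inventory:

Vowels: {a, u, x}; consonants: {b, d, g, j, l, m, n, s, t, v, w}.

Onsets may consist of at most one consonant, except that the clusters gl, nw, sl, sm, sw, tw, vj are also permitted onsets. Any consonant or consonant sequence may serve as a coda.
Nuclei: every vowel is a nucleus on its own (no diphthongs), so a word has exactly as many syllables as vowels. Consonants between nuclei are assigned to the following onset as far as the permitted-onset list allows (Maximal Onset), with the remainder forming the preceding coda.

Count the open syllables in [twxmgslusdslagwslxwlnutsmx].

1

Vowels present: x, u, a, x, u, x; each is a nucleus, giving 6 syllables.
V1 /x/ – V2 /u/: /mgsl/; trying suffixes from longest down, /sl/ is the first permitted one, so coda /mg/ | onset /sl/.
V2 /u/ – V3 /a/: /sdsl/ — longest licit onset from the right is /sl/, leaving /sd/ as coda.
V3 /a/ – V4 /x/: /gwsl/ splits as /gw/ + /sl/ (/sl/ is the longest suffix that is a licit onset).
V4 /x/ – V5 /u/: /wln/ splits as /wl/ + /n/ (/n/ is the longest suffix that is a licit onset).
V5 /u/ – V6 /x/: /tsm/ — longest licit onset from the right is /sm/, leaving /t/ as coda.
So the parse is twxmg.slusd.slagw.slxwl.nut.smx.
Classifying each syllable: /twxmg/ (closed), /slusd/ (closed), /slagw/ (closed), /slxwl/ (closed), /nut/ (closed), /smx/ (open).
Open syllables: 1.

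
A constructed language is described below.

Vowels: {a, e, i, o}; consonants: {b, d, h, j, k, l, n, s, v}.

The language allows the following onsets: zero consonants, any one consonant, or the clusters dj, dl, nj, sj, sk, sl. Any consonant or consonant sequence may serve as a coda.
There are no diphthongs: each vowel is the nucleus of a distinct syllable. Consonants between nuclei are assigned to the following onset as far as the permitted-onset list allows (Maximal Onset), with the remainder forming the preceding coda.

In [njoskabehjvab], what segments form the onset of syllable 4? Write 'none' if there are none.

Nuclei (vowels): o, a, e, a → 4 syllables.
Between /o/ (V1) and /a/ (V2): cluster /sk/ — /sk/ is itself a permitted onset, so the whole cluster goes right; preceding coda = ∅.
Between /a/ (V2) and /e/ (V3): /b/ is a single consonant, so it becomes the next onset.
Between /e/ (V3) and /a/ (V4): /hjv/; trying suffixes from longest down, /v/ is the first permitted one, so coda /hj/ | onset /v/.
Syllabification: njo.ska.behj.vab.
Syllable 4 is /vab/: onset /v/, nucleus /a/, coda /b/.

v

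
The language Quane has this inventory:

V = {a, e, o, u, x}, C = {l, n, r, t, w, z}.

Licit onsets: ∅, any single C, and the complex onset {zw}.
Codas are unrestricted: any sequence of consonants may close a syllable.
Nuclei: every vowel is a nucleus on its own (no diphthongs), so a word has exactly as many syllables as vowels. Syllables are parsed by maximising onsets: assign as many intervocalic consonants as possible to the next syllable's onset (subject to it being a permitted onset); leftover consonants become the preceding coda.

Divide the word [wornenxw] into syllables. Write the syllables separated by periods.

wor.ne.nxw

Vowels present: o, e, x; each is a nucleus, giving 3 syllables.
V1 /o/ – V2 /e/: /rn/; trying suffixes from longest down, /n/ is the first permitted one, so coda /r/ | onset /n/.
V2 /e/ – V3 /x/: /n/ → onset of the next syllable (single consonants are always licit onsets).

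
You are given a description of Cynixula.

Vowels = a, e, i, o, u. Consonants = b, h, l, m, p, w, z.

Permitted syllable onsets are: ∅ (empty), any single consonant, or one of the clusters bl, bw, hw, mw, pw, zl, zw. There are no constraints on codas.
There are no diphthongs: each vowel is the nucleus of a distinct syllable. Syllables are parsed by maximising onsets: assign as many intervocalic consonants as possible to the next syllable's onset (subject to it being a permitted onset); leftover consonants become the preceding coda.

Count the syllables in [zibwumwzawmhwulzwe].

Vowels present: i, u, a, u, e; each is a nucleus, giving 5 syllables.

5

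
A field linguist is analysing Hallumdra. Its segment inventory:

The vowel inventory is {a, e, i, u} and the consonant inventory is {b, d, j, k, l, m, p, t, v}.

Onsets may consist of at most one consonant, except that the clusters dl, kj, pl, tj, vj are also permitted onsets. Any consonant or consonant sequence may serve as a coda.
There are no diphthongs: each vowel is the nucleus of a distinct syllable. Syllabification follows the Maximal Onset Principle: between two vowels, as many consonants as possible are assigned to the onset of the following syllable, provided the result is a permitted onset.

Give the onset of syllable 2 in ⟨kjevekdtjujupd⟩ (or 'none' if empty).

v

Vowels present: e, e, u, u; each is a nucleus, giving 4 syllables.
σ1/σ2 boundary: /v/ → onset of the next syllable (single consonants are always licit onsets).
σ2/σ3 boundary: /kdtj/ splits as /kd/ + /tj/ (/tj/ is the longest suffix that is a licit onset).
σ3/σ4 boundary: /j/ → onset of the next syllable (single consonants are always licit onsets).
So the parse is kje.vekd.tju.jupd.
Syllable 2 is /vekd/: onset /v/, nucleus /e/, coda /kd/.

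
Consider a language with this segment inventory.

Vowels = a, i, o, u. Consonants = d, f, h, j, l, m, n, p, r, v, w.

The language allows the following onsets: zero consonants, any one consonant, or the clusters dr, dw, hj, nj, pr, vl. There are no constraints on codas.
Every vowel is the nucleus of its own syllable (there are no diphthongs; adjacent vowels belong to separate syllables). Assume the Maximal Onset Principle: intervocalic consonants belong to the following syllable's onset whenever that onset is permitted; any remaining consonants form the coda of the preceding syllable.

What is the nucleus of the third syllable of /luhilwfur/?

u

Nuclei (vowels): u, i, u → 3 syllables.
The third nucleus (vowel 3 from the left) is /u/.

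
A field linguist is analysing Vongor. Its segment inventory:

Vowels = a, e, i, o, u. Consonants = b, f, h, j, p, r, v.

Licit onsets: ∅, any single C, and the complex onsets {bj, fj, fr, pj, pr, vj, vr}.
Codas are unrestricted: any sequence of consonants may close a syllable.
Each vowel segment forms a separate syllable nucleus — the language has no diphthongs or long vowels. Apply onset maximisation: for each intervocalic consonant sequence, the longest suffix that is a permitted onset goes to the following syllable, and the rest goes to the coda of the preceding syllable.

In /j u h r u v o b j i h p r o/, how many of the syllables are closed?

Vowels present: u, u, o, i, o; each is a nucleus, giving 5 syllables.
σ1/σ2 boundary: /hr/ splits as /h/ + /r/ (/r/ is the longest suffix that is a licit onset).
σ2/σ3 boundary: /v/ → onset of the next syllable (single consonants are always licit onsets).
σ3/σ4 boundary: cluster /bj/ — /bj/ is itself a permitted onset, so the whole cluster goes right; preceding coda = ∅.
σ4/σ5 boundary: /hpr/; trying suffixes from longest down, /pr/ is the first permitted one, so coda /h/ | onset /pr/.
So the parse is juh.ru.vo.bjih.pro.
Classifying each syllable: /juh/ (closed), /ru/ (open), /vo/ (open), /bjih/ (closed), /pro/ (open).
Closed syllables: 2.

2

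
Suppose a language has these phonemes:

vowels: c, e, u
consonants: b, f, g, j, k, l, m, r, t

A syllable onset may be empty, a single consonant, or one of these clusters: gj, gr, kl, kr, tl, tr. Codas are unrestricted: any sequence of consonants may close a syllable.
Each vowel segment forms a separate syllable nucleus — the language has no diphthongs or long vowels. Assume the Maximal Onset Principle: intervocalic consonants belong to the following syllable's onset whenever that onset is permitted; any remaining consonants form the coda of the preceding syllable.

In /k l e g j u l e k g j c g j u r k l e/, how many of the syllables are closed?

The vowels are e, u, e, c, u, e — 6 nuclei, so 6 syllables.
σ1/σ2 boundary: /gj/ is a licit onset in full, so it all attaches to the next syllable.
σ2/σ3 boundary: /l/ → onset of the next syllable (single consonants are always licit onsets).
σ3/σ4 boundary: /kgj/ — longest licit onset from the right is /gj/, leaving /k/ as coda.
σ4/σ5 boundary: /gj/ — entire cluster is a permitted onset → onset /gj/, coda ∅.
σ5/σ6 boundary: /rkl/ — longest licit onset from the right is /kl/, leaving /r/ as coda.
Putting it together: kle.gju.lek.gjc.gjur.kle.
Classifying each syllable: /kle/ (open), /gju/ (open), /lek/ (closed), /gjc/ (open), /gjur/ (closed), /kle/ (open).
Closed syllables: 2.

2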